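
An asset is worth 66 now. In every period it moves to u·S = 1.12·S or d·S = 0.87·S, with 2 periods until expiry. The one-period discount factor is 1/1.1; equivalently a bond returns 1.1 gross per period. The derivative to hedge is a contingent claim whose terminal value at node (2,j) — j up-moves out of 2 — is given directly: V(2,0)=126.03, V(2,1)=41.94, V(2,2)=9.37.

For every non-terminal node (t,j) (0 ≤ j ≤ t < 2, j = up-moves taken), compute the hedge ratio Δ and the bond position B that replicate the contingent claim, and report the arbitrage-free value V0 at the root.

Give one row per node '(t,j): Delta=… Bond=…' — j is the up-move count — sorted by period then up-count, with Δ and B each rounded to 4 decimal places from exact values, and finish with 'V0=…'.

Risk-neutral probability p* = (R−d)/(u−d) = (1.1−0.87)/(1.12−0.87) = 0.9200.
Terminal payoffs: V(2,0)=126.0300, V(2,1)=41.9400, V(2,2)=9.3700
(1,0): S=57.4200. Δ = (V_up−V_dn)/(S_up−S_dn) = (41.9400−126.0300)/(64.3104−49.9554) = -5.8579. V = [p*·41.9400 + (1−p*)·126.0300]/1.1 = 44.2429. B = V − Δ·S = 380.6029.
(1,1): S=73.9200. Δ = (V_up−V_dn)/(S_up−S_dn) = (9.3700−41.9400)/(82.7904−64.3104) = -1.7624. V = [p*·9.3700 + (1−p*)·41.9400]/1.1 = 10.8869. B = V − Δ·S = 141.1669.
(0,0): S=66.0000. Δ = (V_up−V_dn)/(S_up−S_dn) = (10.8869−44.2429)/(73.9200−57.4200) = -2.0216. V = [p*·10.8869 + (1−p*)·44.2429]/1.1 = 12.3231. B = V − Δ·S = 145.7471.
The time-0 hedge costs 12.3231, which is the no-arbitrage price.

(0,0): Delta=-2.0216 Bond=145.7471
(1,0): Delta=-5.8579 Bond=380.6029
(1,1): Delta=-1.7624 Bond=141.1669
V0=12.3231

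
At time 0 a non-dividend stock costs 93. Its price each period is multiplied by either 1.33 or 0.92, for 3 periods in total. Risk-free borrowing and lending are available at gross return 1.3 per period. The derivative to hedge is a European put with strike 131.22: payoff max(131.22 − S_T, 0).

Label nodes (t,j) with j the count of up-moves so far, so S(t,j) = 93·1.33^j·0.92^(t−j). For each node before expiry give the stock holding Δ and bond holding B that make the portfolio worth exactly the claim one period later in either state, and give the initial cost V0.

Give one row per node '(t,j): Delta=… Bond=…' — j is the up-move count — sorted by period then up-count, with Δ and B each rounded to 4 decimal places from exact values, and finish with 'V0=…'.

No-arbitrage ⇒ martingale measure with p* = (R−d)/(u−d) = 0.9268.
Payoff layer (t=3): V(3,0)=58.8020, V(3,1)=26.5288, V(3,2)=0.0000, V(3,3)=0.0000
  t=2,j=0: stock 78.7152 → up 104.6912 (V=26.5288), down 72.4180 (V=58.8020). Price 22.2233; hedge Δ=-1.0000, bond B=100.9385.
  t=2,j=1: stock 113.7948 → up 151.3471 (V=0.0000), down 104.6912 (V=26.5288). Price 1.4932; hedge Δ=-0.5686, bond B=66.1975.
  t=2,j=2: stock 164.5077 → up 218.7952 (V=0.0000), down 151.3471 (V=0.0000). Price 0.0000; hedge Δ=0.0000, bond B=0.0000.
  t=1,j=0: stock 85.5600 → up 113.7948 (V=1.4932), down 78.7152 (V=22.2233). Price 2.3154; hedge Δ=-0.5909, bond B=52.8766.
  t=1,j=1: stock 123.6900 → up 164.5077 (V=0.0000), down 113.7948 (V=1.4932). Price 0.0840; hedge Δ=-0.0294, bond B=3.7259.
  t=0,j=0: stock 93.0000 → up 123.6900 (V=0.0840), down 85.5600 (V=2.3154). Price 0.1902; hedge Δ=-0.0585, bond B=5.6326.
Self-financing check: at every node Δ·S+B equals the discounted successor values.

(0,0): Delta=-0.0585 Bond=5.6326
(1,0): Delta=-0.5909 Bond=52.8766
(1,1): Delta=-0.0294 Bond=3.7259
(2,0): Delta=-1.0000 Bond=100.9385
(2,1): Delta=-0.5686 Bond=66.1975
(2,2): Delta=0.0000 Bond=0.0000
V0=0.1902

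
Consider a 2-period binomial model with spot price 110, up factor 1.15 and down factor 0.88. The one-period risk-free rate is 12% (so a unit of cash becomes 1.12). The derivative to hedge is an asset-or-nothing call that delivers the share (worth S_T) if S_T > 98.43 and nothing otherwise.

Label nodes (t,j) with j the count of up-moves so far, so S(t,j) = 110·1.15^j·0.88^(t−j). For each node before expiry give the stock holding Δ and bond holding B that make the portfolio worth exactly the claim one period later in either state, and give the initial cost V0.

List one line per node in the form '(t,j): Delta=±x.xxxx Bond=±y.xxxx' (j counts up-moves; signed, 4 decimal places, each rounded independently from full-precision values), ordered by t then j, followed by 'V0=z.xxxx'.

(0,0): Delta=1.2845 Bond=-32.1376
(1,0): Delta=4.2593 Bond=-323.9471
(1,1): Delta=1.0000 Bond=0.0000
V0=109.1616

The replicating-portfolio and risk-neutral prices coincide; use p* = (1.12−0.88)/(1.15−0.88) = 0.8889 for the latter.
At expiry t=2: V(2,0)=0.0000, V(2,1)=111.3200, V(2,2)=145.4750
Node (1,0) S=96.8000: V=(p*·111.3200+(1−p*)·0.0000)/1.12=88.3492; Δ=(111.3200−0.0000)/(111.3200−85.1840)=4.2593; B=V−Δ·S=-323.9471
Node (1,1) S=126.5000: V=(p*·145.4750+(1−p*)·111.3200)/1.12=126.5000; Δ=(145.4750−111.3200)/(145.4750−111.3200)=1.0000; B=V−Δ·S=0.0000
Node (0,0) S=110.0000: V=(p*·126.5000+(1−p*)·88.3492)/1.12=109.1616; Δ=(126.5000−88.3492)/(126.5000−96.8000)=1.2845; B=V−Δ·S=-32.1376
Self-financing check: at every node Δ·S+B equals the discounted successor values.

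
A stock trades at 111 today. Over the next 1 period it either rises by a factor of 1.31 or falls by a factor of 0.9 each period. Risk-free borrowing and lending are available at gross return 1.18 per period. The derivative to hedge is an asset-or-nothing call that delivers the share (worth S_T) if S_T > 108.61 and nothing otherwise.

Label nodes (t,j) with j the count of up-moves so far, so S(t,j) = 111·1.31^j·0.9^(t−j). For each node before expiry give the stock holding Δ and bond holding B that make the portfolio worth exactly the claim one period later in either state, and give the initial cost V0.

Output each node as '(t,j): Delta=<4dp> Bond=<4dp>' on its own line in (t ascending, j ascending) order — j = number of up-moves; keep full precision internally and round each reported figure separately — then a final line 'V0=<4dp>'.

(0,0): Delta=3.1951 Bond=-270.5023
V0=84.1563

Since d<R<u, set p* = (R−d)/(u−d) = 0.6829; price each node as the discounted p*-expectation of its children.
Terminal payoffs: V(1,0)=0.0000, V(1,1)=145.4100
  t=0,j=0: stock 111.0000 → up 145.4100 (V=145.4100), down 99.9000 (V=0.0000). Price 84.1563; hedge Δ=3.1951, bond B=-270.5023.
Self-financing check: at every node Δ·S+B equals the discounted successor values.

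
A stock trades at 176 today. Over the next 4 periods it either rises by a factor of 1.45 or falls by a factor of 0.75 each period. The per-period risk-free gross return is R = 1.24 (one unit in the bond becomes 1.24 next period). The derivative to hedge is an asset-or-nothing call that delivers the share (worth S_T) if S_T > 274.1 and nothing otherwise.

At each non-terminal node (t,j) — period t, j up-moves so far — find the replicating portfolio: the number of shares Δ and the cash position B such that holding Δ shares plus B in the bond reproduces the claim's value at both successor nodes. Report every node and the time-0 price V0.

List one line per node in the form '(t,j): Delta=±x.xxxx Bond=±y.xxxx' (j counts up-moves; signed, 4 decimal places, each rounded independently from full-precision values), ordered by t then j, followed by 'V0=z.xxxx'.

(0,0): Delta=1.3040 Bond=-80.4254
(1,0): Delta=1.3879 Bond=-110.8083
(1,1): Delta=1.2853 Bond=-94.9785
(2,0): Delta=0.0000 Bond=0.0000
(2,1): Delta=1.6956 Bond=-196.2889
(2,2): Delta=1.1944 Bond=-84.1238
(3,0): Delta=0.0000 Bond=0.0000
(3,1): Delta=0.0000 Bond=0.0000
(3,2): Delta=2.0714 Bond=-347.7118
(3,3): Delta=1.0000 Bond=0.0000
V0=149.0709

Since d<R<u, set p* = (R−d)/(u−d) = 0.7000; price each node as the discounted p*-expectation of its children.
Terminal values V(4,·): V(4,0)=0.0000, V(4,1)=0.0000, V(4,2)=0.0000, V(4,3)=402.4185, V(4,4)=778.0091
(3,0): S=74.2500. Δ = (V_up−V_dn)/(S_up−S_dn) = (0.0000−0.0000)/(107.6625−55.6875) = 0.0000. V = [p*·0.0000 + (1−p*)·0.0000]/1.24 = 0.0000. B = V − Δ·S = 0.0000.
(3,1): S=143.5500. Δ = (V_up−V_dn)/(S_up−S_dn) = (0.0000−0.0000)/(208.1475−107.6625) = 0.0000. V = [p*·0.0000 + (1−p*)·0.0000]/1.24 = 0.0000. B = V − Δ·S = 0.0000.
(3,2): S=277.5300. Δ = (V_up−V_dn)/(S_up−S_dn) = (402.4185−0.0000)/(402.4185−208.1475) = 2.0714. V = [p*·402.4185 + (1−p*)·0.0000]/1.24 = 227.1717. B = V − Δ·S = -347.7118.
(3,3): S=536.5580. Δ = (V_up−V_dn)/(S_up−S_dn) = (778.0091−402.4185)/(778.0091−402.4185) = 1.0000. V = [p*·778.0091 + (1−p*)·402.4185]/1.24 = 536.5580. B = V − Δ·S = 0.0000.
(2,0): S=99.0000. Δ = (V_up−V_dn)/(S_up−S_dn) = (0.0000−0.0000)/(143.5500−74.2500) = 0.0000. V = [p*·0.0000 + (1−p*)·0.0000]/1.24 = 0.0000. B = V − Δ·S = 0.0000.
(2,1): S=191.4000. Δ = (V_up−V_dn)/(S_up−S_dn) = (227.1717−0.0000)/(277.5300−143.5500) = 1.6956. V = [p*·227.1717 + (1−p*)·0.0000]/1.24 = 128.2421. B = V − Δ·S = -196.2889.
(2,2): S=370.0400. Δ = (V_up−V_dn)/(S_up−S_dn) = (536.5580−227.1717)/(536.5580−277.5300) = 1.1944. V = [p*·536.5580 + (1−p*)·227.1717]/1.24 = 357.8565. B = V − Δ·S = -84.1238.
(1,0): S=132.0000. Δ = (V_up−V_dn)/(S_up−S_dn) = (128.2421−0.0000)/(191.4000−99.0000) = 1.3879. V = [p*·128.2421 + (1−p*)·0.0000]/1.24 = 72.3947. B = V − Δ·S = -110.8083.
(1,1): S=255.2000. Δ = (V_up−V_dn)/(S_up−S_dn) = (357.8565−128.2421)/(370.0400−191.4000) = 1.2853. V = [p*·357.8565 + (1−p*)·128.2421]/1.24 = 233.0421. B = V − Δ·S = -94.9785.
(0,0): S=176.0000. Δ = (V_up−V_dn)/(S_up−S_dn) = (233.0421−72.3947)/(255.2000−132.0000) = 1.3040. V = [p*·233.0421 + (1−p*)·72.3947]/1.24 = 149.0709. B = V − Δ·S = -80.4254.
The time-0 hedge costs 149.0709, which is the no-arbitrage price.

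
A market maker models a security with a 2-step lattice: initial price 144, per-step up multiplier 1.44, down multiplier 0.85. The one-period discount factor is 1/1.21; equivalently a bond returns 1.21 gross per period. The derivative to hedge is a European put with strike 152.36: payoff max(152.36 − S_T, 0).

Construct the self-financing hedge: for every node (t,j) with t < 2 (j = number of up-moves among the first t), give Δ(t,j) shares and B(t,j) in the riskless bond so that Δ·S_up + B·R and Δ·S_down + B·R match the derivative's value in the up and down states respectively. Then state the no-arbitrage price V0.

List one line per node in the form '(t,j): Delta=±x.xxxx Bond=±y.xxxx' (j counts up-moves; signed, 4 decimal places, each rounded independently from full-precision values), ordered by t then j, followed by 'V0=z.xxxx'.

(0,0): Delta=-0.1832 Bond=31.4009
(1,0): Delta=-0.6691 Bond=97.4658
(1,1): Delta=0.0000 Bond=0.0000
V0=5.0154

Under the risk-neutral measure, an up-move has probability p* = (R−d)/(u−d) = 0.6102 and values discount at R = 1.21.
At expiry t=2: V(2,0)=48.3200, V(2,1)=0.0000, V(2,2)=0.0000
  t=1,j=0: stock 122.4000 → up 176.2560 (V=0.0000), down 104.0400 (V=48.3200). Price 15.5674; hedge Δ=-0.6691, bond B=97.4658.
  t=1,j=1: stock 207.3600 → up 298.5984 (V=0.0000), down 176.2560 (V=0.0000). Price 0.0000; hedge Δ=0.0000, bond B=0.0000.
  t=0,j=0: stock 144.0000 → up 207.3600 (V=0.0000), down 122.4000 (V=15.5674). Price 5.0154; hedge Δ=-0.1832, bond B=31.4009.
Root portfolio cost Δ·144+B reproduces V0=5.0154.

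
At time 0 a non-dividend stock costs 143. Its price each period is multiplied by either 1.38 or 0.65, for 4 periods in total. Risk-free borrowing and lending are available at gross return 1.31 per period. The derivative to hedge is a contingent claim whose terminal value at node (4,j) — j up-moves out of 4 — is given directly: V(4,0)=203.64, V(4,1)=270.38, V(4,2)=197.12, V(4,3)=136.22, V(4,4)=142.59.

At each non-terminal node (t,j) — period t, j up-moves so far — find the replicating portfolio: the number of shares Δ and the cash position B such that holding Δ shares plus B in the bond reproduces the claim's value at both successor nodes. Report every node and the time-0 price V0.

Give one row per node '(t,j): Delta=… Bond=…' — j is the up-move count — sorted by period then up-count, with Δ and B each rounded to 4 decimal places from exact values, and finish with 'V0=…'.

(0,0): Delta=-0.0485 Bond=55.7146
(1,0): Delta=-0.5313 Bond=117.8653
(1,1): Delta=-0.0244 Bond=68.2263
(2,0): Delta=-1.0356 Bond=184.8717
(2,1): Delta=-0.5061 Bond=151.1720
(2,2): Delta=-0.0003 Bond=82.8224
(3,0): Delta=2.3280 Bond=110.0870
(3,1): Delta=-1.2037 Bond=256.1920
(3,2): Delta=-0.4713 Bond=191.8672
(3,3): Delta=0.0232 Bond=99.6550
V0=48.7797

No-arbitrage ⇒ martingale measure with p* = (R−d)/(u−d) = 0.9041.
At expiry t=4: V(4,0)=203.6400, V(4,1)=270.3800, V(4,2)=197.1200, V(4,3)=136.2200, V(4,4)=142.5900
(3,0): S=39.2714. Δ = (V_up−V_dn)/(S_up−S_dn) = (270.3800−203.6400)/(54.1945−25.5264) = 2.3280. V = [p*·270.3800 + (1−p*)·203.6400]/1.31 = 201.5117. B = V − Δ·S = 110.0870.
(3,1): S=83.3761. Δ = (V_up−V_dn)/(S_up−S_dn) = (197.1200−270.3800)/(115.0591−54.1945) = -1.2037. V = [p*·197.1200 + (1−p*)·270.3800]/1.31 = 155.8358. B = V − Δ·S = 256.1920.
(3,2): S=177.0140. Δ = (V_up−V_dn)/(S_up−S_dn) = (136.2200−197.1200)/(244.2793−115.0591) = -0.4713. V = [p*·136.2200 + (1−p*)·197.1200]/1.31 = 108.4425. B = V − Δ·S = 191.8672.
(3,3): S=375.8143. Δ = (V_up−V_dn)/(S_up−S_dn) = (142.5900−136.2200)/(518.6237−244.2793) = 0.0232. V = [p*·142.5900 + (1−p*)·136.2200]/1.31 = 108.3811. B = V − Δ·S = 99.6550.
(2,0): S=60.4175. Δ = (V_up−V_dn)/(S_up−S_dn) = (155.8358−201.5117)/(83.3761−39.2714) = -1.0356. V = [p*·155.8358 + (1−p*)·201.5117]/1.31 = 122.3021. B = V − Δ·S = 184.8717.
(2,1): S=128.2710. Δ = (V_up−V_dn)/(S_up−S_dn) = (108.4425−155.8358)/(177.0140−83.3761) = -0.5061. V = [p*·108.4425 + (1−p*)·155.8358]/1.31 = 86.2497. B = V − Δ·S = 151.1720.
(2,2): S=272.3292. Δ = (V_up−V_dn)/(S_up−S_dn) = (108.3811−108.4425)/(375.8143−177.0140) = -0.0003. V = [p*·108.3811 + (1−p*)·108.4425]/1.31 = 82.7381. B = V − Δ·S = 82.8224.
(1,0): S=92.9500. Δ = (V_up−V_dn)/(S_up−S_dn) = (86.2497−122.3021)/(128.2710−60.4175) = -0.5313. V = [p*·86.2497 + (1−p*)·122.3021]/1.31 = 68.4785. B = V − Δ·S = 117.8653.
(1,1): S=197.3400. Δ = (V_up−V_dn)/(S_up−S_dn) = (82.7381−86.2497)/(272.3292−128.2710) = -0.0244. V = [p*·82.7381 + (1−p*)·86.2497]/1.31 = 63.4159. B = V − Δ·S = 68.2263.
(0,0): S=143.0000. Δ = (V_up−V_dn)/(S_up−S_dn) = (63.4159−68.4785)/(197.3400−92.9500) = -0.0485. V = [p*·63.4159 + (1−p*)·68.4785]/1.31 = 48.7797. B = V − Δ·S = 55.7146.
The time-0 hedge costs 48.7797, which is the no-arbitrage price.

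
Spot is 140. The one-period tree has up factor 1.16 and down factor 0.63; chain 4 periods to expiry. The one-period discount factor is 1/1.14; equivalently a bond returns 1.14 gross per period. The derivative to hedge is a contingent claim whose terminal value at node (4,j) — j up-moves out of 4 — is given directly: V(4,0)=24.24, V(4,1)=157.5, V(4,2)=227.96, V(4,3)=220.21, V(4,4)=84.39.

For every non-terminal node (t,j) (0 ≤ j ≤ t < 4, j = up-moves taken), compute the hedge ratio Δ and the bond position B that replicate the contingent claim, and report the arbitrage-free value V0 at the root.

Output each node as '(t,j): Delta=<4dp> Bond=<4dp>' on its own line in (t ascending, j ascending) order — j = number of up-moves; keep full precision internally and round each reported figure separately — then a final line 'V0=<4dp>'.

(0,0): Delta=-1.1055 Bond=216.2380
(1,0): Delta=-0.0308 Bond=151.7166
(1,1): Delta=-1.1284 Bond=250.2288
(2,0): Delta=2.1693 Bond=50.7079
(2,1): Delta=-0.0776 Bond=177.7510
(2,2): Delta=-1.1508 Bond=289.4769
(3,0): Delta=7.1825 Bond=-117.6872
(3,1): Delta=2.0625 Bond=64.6892
(3,2): Delta=-0.1232 Bond=208.0458
(3,3): Delta=-1.1727 Bond=334.7863
V0=61.4624

Since d<R<u, set p* = (R−d)/(u−d) = 0.9623; price each node as the discounted p*-expectation of its children.
Terminal values V(4,·): V(4,0)=24.2400, V(4,1)=157.5000, V(4,2)=227.9600, V(4,3)=220.2100, V(4,4)=84.3900
(3,0): S=35.0066. Δ = (V_up−V_dn)/(S_up−S_dn) = (157.5000−24.2400)/(40.6076−22.0541) = 7.1825. V = [p*·157.5000 + (1−p*)·24.2400]/1.14 = 133.7468. B = V − Δ·S = -117.6872.
(3,1): S=64.4566. Δ = (V_up−V_dn)/(S_up−S_dn) = (227.9600−157.5000)/(74.7696−40.6076) = 2.0625. V = [p*·227.9600 + (1−p*)·157.5000]/1.14 = 197.6326. B = V − Δ·S = 64.6892.
(3,2): S=118.6819. Δ = (V_up−V_dn)/(S_up−S_dn) = (220.2100−227.9600)/(137.6710−74.7696) = -0.1232. V = [p*·220.2100 + (1−p*)·227.9600]/1.14 = 193.4232. B = V − Δ·S = 208.0458.
(3,3): S=218.5254. Δ = (V_up−V_dn)/(S_up−S_dn) = (84.3900−220.2100)/(253.4895−137.6710) = -1.1727. V = [p*·84.3900 + (1−p*)·220.2100]/1.14 = 78.5222. B = V − Δ·S = 334.7863.
(2,0): S=55.5660. Δ = (V_up−V_dn)/(S_up−S_dn) = (197.6326−133.7468)/(64.4566−35.0066) = 2.1693. V = [p*·197.6326 + (1−p*)·133.7468]/1.14 = 171.2472. B = V − Δ·S = 50.7079.
(2,1): S=102.3120. Δ = (V_up−V_dn)/(S_up−S_dn) = (193.4232−197.6326)/(118.6819−64.4566) = -0.0776. V = [p*·193.4232 + (1−p*)·197.6326]/1.14 = 169.8088. B = V − Δ·S = 177.7510.
(2,2): S=188.3840. Δ = (V_up−V_dn)/(S_up−S_dn) = (78.5222−193.4232)/(218.5254−118.6819) = -1.1508. V = [p*·78.5222 + (1−p*)·193.4232]/1.14 = 72.6825. B = V − Δ·S = 289.4769.
(1,0): S=88.2000. Δ = (V_up−V_dn)/(S_up−S_dn) = (169.8088−171.2472)/(102.3120−55.5660) = -0.0308. V = [p*·169.8088 + (1−p*)·171.2472]/1.14 = 149.0027. B = V − Δ·S = 151.7166.
(1,1): S=162.4000. Δ = (V_up−V_dn)/(S_up−S_dn) = (72.6825−169.8088)/(188.3840−102.3120) = -1.1284. V = [p*·72.6825 + (1−p*)·169.8088]/1.14 = 66.9716. B = V − Δ·S = 250.2288.
(0,0): S=140.0000. Δ = (V_up−V_dn)/(S_up−S_dn) = (66.9716−149.0027)/(162.4000−88.2000) = -1.1055. V = [p*·66.9716 + (1−p*)·149.0027]/1.14 = 61.4624. B = V − Δ·S = 216.2380.
Each (Δ,B) replicates both successor values, so the strategy is self-financing and V0 is arbitrage-free.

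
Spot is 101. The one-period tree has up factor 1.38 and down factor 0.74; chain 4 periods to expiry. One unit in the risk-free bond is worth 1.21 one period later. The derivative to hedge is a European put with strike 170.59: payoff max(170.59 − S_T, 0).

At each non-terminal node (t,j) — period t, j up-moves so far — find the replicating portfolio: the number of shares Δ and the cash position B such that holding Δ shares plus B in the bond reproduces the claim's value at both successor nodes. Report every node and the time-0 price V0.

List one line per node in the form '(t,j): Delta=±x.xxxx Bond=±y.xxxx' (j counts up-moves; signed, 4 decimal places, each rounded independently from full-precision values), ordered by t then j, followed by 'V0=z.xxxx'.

No-arbitrage ⇒ martingale measure with p* = (R−d)/(u−d) = 0.7344.
Terminal payoffs: V(4,0)=140.3036, V(4,1)=114.1099, V(4,2)=65.2622, V(4,3)=0.0000, V(4,4)=0.0000
  t=3,j=0: stock 40.9276 → up 56.4801 (V=114.1099), down 30.2864 (V=140.3036). Price 100.0558; hedge Δ=-1.0000, bond B=140.9835.
  t=3,j=1: stock 76.3245 → up 105.3278 (V=65.2622), down 56.4801 (V=114.1099). Price 64.6590; hedge Δ=-1.0000, bond B=140.9835.
  t=3,j=2: stock 142.3349 → up 196.4221 (V=0.0000), down 105.3278 (V=65.2622). Price 14.3267; hedge Δ=-0.7164, bond B=116.2989.
  t=3,j=3: stock 265.4353 → up 366.3007 (V=0.0000), down 196.4221 (V=0.0000). Price 0.0000; hedge Δ=0.0000, bond B=0.0000.
  t=2,j=0: stock 55.3076 → up 76.3245 (V=64.6590), down 40.9276 (V=100.0558). Price 61.2077; hedge Δ=-1.0000, bond B=116.5153.
  t=2,j=1: stock 103.1412 → up 142.3349 (V=14.3267), down 76.3245 (V=64.6590). Price 22.8894; hedge Δ=-0.7625, bond B=101.5337.
  t=2,j=2: stock 192.3444 → up 265.4353 (V=0.0000), down 142.3349 (V=14.3267). Price 3.1451; hedge Δ=-0.1164, bond B=25.5305.
  t=1,j=0: stock 74.7400 → up 103.1412 (V=22.8894), down 55.3076 (V=61.2077). Price 27.3287; hedge Δ=-0.8011, bond B=87.2009.
  t=1,j=1: stock 139.3800 → up 192.3444 (V=3.1451), down 103.1412 (V=22.8894). Price 6.9336; hedge Δ=-0.2213, bond B=37.7842.
  t=0,j=0: stock 101.0000 → up 139.3800 (V=6.9336), down 74.7400 (V=27.3287). Price 10.2075; hedge Δ=-0.3155, bond B=42.0748.
The time-0 hedge costs 10.2075, which is the no-arbitrage price.

(0,0): Delta=-0.3155 Bond=42.0748
(1,0): Delta=-0.8011 Bond=87.2009
(1,1): Delta=-0.2213 Bond=37.7842
(2,0): Delta=-1.0000 Bond=116.5153
(2,1): Delta=-0.7625 Bond=101.5337
(2,2): Delta=-0.1164 Bond=25.5305
(3,0): Delta=-1.0000 Bond=140.9835
(3,1): Delta=-1.0000 Bond=140.9835
(3,2): Delta=-0.7164 Bond=116.2989
(3,3): Delta=0.0000 Bond=0.0000
V0=10.2075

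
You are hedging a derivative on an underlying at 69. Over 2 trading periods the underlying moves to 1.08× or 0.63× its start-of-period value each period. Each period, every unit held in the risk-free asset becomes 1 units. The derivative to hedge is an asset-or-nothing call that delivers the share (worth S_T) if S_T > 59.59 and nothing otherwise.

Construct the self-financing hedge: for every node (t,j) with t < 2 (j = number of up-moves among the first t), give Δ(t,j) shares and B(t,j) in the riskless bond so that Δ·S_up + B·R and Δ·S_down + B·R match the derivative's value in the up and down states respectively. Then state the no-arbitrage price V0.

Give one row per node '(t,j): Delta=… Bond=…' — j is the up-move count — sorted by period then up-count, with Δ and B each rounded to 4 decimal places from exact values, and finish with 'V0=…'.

(0,0): Delta=2.1312 Bond=-92.6433
(1,0): Delta=0.0000 Bond=0.0000
(1,1): Delta=2.4000 Bond=-112.6742
V0=54.4095

Risk-neutral probability p* = (R−d)/(u−d) = (1−0.63)/(1.08−0.63) = 0.8222.
Terminal values V(2,·): V(2,0)=0.0000, V(2,1)=0.0000, V(2,2)=80.4816
Node (1,0) S=43.4700: V=(p*·0.0000+(1−p*)·0.0000)/1=0.0000; Δ=(0.0000−0.0000)/(46.9476−27.3861)=0.0000; B=V−Δ·S=0.0000
Node (1,1) S=74.5200: V=(p*·80.4816+(1−p*)·0.0000)/1=66.1738; Δ=(80.4816−0.0000)/(80.4816−46.9476)=2.4000; B=V−Δ·S=-112.6742
Node (0,0) S=69.0000: V=(p*·66.1738+(1−p*)·0.0000)/1=54.4095; Δ=(66.1738−0.0000)/(74.5200−43.4700)=2.1312; B=V−Δ·S=-92.6433
Self-financing check: at every node Δ·S+B equals the discounted successor values.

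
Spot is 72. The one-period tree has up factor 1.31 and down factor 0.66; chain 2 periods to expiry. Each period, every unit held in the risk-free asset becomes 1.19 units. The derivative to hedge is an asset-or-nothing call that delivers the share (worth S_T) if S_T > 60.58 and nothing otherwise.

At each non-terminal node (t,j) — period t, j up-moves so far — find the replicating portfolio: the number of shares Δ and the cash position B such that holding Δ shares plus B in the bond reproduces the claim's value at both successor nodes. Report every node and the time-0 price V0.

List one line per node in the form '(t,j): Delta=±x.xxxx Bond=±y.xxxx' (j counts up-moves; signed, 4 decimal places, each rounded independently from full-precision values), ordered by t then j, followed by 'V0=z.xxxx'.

(0,0): Delta=1.1040 Bond=-8.2405
(1,0): Delta=2.0154 Bond=-53.1167
(1,1): Delta=1.0000 Bond=0.0000
V0=71.2451

No-arbitrage ⇒ martingale measure with p* = (R−d)/(u−d) = 0.8154.
Terminal payoffs: V(2,0)=0.0000, V(2,1)=62.2512, V(2,2)=123.5592
(1,0): S=47.5200. Δ = (V_up−V_dn)/(S_up−S_dn) = (62.2512−0.0000)/(62.2512−31.3632) = 2.0154. V = [p*·62.2512 + (1−p*)·0.0000]/1.19 = 42.6543. B = V − Δ·S = -53.1167.
(1,1): S=94.3200. Δ = (V_up−V_dn)/(S_up−S_dn) = (123.5592−62.2512)/(123.5592−62.2512) = 1.0000. V = [p*·123.5592 + (1−p*)·62.2512]/1.19 = 94.3200. B = V − Δ·S = 0.0000.
(0,0): S=72.0000. Δ = (V_up−V_dn)/(S_up−S_dn) = (94.3200−42.6543)/(94.3200−47.5200) = 1.1040. V = [p*·94.3200 + (1−p*)·42.6543]/1.19 = 71.2451. B = V − Δ·S = -8.2405.
Each (Δ,B) replicates both successor values, so the strategy is self-financing and V0 is arbitrage-free.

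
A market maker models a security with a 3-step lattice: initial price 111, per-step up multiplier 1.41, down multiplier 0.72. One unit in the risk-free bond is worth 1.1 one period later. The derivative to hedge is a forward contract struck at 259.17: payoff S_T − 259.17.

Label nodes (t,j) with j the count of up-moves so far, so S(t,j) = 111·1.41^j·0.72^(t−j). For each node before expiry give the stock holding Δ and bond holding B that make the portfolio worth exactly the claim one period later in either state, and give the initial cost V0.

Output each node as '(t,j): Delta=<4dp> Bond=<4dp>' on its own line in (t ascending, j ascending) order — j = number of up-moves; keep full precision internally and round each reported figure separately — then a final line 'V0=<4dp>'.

(0,0): Delta=1.0000 Bond=-194.7183
(1,0): Delta=1.0000 Bond=-214.1901
(1,1): Delta=1.0000 Bond=-214.1901
(2,0): Delta=1.0000 Bond=-235.6091
(2,1): Delta=1.0000 Bond=-235.6091
(2,2): Delta=1.0000 Bond=-235.6091
V0=-83.7183

Since d<R<u, set p* = (R−d)/(u−d) = 0.5507; price each node as the discounted p*-expectation of its children.
At expiry t=3: V(3,0)=-217.7395, V(3,1)=-178.0352, V(3,2)=-100.2810, V(3,3)=51.9875
Node (2,0) S=57.5424: V=(p*·-178.0352+(1−p*)·-217.7395)/1.1=-178.0667; Δ=(-178.0352−-217.7395)/(81.1348−41.4305)=1.0000; B=V−Δ·S=-235.6091
Node (2,1) S=112.6872: V=(p*·-100.2810+(1−p*)·-178.0352)/1.1=-122.9219; Δ=(-100.2810−-178.0352)/(158.8890−81.1348)=1.0000; B=V−Δ·S=-235.6091
Node (2,2) S=220.6791: V=(p*·51.9875+(1−p*)·-100.2810)/1.1=-14.9300; Δ=(51.9875−-100.2810)/(311.1575−158.8890)=1.0000; B=V−Δ·S=-235.6091
Node (1,0) S=79.9200: V=(p*·-122.9219+(1−p*)·-178.0667)/1.1=-134.2701; Δ=(-122.9219−-178.0667)/(112.6872−57.5424)=1.0000; B=V−Δ·S=-214.1901
Node (1,1) S=156.5100: V=(p*·-14.9300+(1−p*)·-122.9219)/1.1=-57.6801; Δ=(-14.9300−-122.9219)/(220.6791−112.6872)=1.0000; B=V−Δ·S=-214.1901
Node (0,0) S=111.0000: V=(p*·-57.6801+(1−p*)·-134.2701)/1.1=-83.7183; Δ=(-57.6801−-134.2701)/(156.5100−79.9200)=1.0000; B=V−Δ·S=-194.7183
Check: Δ(0,0)·S0 + B(0,0) = -83.7183 = V0.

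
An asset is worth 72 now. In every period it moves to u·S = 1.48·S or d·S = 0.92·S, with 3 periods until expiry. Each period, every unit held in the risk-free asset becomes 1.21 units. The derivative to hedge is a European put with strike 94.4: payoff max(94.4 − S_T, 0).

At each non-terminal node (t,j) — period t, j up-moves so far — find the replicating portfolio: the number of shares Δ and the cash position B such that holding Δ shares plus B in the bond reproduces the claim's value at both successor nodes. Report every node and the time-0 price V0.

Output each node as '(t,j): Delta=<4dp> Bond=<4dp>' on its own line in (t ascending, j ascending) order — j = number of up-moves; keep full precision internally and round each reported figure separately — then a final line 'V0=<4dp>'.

(0,0): Delta=-0.1700 Bond=15.5215
(1,0): Delta=-0.4151 Bond=35.0201
(1,1): Delta=-0.0281 Bond=3.6620
(2,0): Delta=-1.0000 Bond=78.0165
(2,1): Delta=-0.0766 Bond=9.1902
(2,2): Delta=0.0000 Bond=0.0000
V0=3.2830

Under the risk-neutral measure, an up-move has probability p* = (R−d)/(u−d) = 0.5179 and values discount at R = 1.21.
Terminal values V(3,·): V(3,0)=38.3345, V(3,1)=4.2076, V(3,2)=0.0000, V(3,3)=0.0000
(2,0): S=60.9408. Δ = (V_up−V_dn)/(S_up−S_dn) = (4.2076−38.3345)/(90.1924−56.0655) = -1.0000. V = [p*·4.2076 + (1−p*)·38.3345]/1.21 = 17.0757. B = V − Δ·S = 78.0165.
(2,1): S=98.0352. Δ = (V_up−V_dn)/(S_up−S_dn) = (0.0000−4.2076)/(145.0921−90.1924) = -0.0766. V = [p*·0.0000 + (1−p*)·4.2076]/1.21 = 1.6766. B = V − Δ·S = 9.1902.
(2,2): S=157.7088. Δ = (V_up−V_dn)/(S_up−S_dn) = (0.0000−0.0000)/(233.4090−145.0921) = 0.0000. V = [p*·0.0000 + (1−p*)·0.0000]/1.21 = 0.0000. B = V − Δ·S = 0.0000.
(1,0): S=66.2400. Δ = (V_up−V_dn)/(S_up−S_dn) = (1.6766−17.0757)/(98.0352−60.9408) = -0.4151. V = [p*·1.6766 + (1−p*)·17.0757]/1.21 = 7.5216. B = V − Δ·S = 35.0201.
(1,1): S=106.5600. Δ = (V_up−V_dn)/(S_up−S_dn) = (0.0000−1.6766)/(157.7088−98.0352) = -0.0281. V = [p*·0.0000 + (1−p*)·1.6766]/1.21 = 0.6681. B = V − Δ·S = 3.6620.
(0,0): S=72.0000. Δ = (V_up−V_dn)/(S_up−S_dn) = (0.6681−7.5216)/(106.5600−66.2400) = -0.1700. V = [p*·0.6681 + (1−p*)·7.5216]/1.21 = 3.2830. B = V − Δ·S = 15.5215.
Each (Δ,B) replicates both successor values, so the strategy is self-financing and V0 is arbitrage-free.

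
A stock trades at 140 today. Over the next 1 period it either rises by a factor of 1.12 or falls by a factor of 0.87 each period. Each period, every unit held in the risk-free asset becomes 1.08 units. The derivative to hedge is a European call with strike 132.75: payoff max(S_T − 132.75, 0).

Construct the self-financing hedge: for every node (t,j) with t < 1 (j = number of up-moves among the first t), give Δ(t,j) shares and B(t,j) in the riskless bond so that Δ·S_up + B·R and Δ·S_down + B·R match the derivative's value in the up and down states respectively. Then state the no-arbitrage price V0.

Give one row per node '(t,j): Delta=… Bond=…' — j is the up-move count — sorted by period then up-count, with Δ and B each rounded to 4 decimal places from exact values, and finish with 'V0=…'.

Risk-neutral probability p* = (R−d)/(u−d) = (1.08−0.87)/(1.12−0.87) = 0.8400.
At expiry t=1: V(1,0)=0.0000, V(1,1)=24.0500
(0,0): S=140.0000. Δ = (V_up−V_dn)/(S_up−S_dn) = (24.0500−0.0000)/(156.8000−121.8000) = 0.6871. V = [p*·24.0500 + (1−p*)·0.0000]/1.08 = 18.7056. B = V − Δ·S = -77.4944.
Check: Δ(0,0)·S0 + B(0,0) = 18.7056 = V0.

(0,0): Delta=0.6871 Bond=-77.4944
V0=18.7056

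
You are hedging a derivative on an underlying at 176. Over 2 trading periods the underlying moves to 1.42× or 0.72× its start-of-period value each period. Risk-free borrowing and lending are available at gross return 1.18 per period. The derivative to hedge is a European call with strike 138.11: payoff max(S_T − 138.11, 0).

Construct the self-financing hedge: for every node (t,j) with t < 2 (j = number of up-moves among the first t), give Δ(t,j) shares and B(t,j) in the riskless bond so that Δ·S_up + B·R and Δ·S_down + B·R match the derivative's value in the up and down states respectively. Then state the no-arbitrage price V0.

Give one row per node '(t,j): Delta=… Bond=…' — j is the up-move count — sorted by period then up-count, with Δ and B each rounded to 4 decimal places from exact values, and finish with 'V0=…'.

(0,0): Delta=0.8895 Bond=-75.7759
(1,0): Delta=0.4716 Bond=-36.4641
(1,1): Delta=1.0000 Bond=-117.0424
V0=80.7686

Under the risk-neutral measure, an up-move has probability p* = (R−d)/(u−d) = 0.6571 and values discount at R = 1.18.
At expiry t=2: V(2,0)=0.0000, V(2,1)=41.8324, V(2,2)=216.7764
Node (1,0) S=126.7200: V=(p*·41.8324+(1−p*)·0.0000)/1.18=23.2965; Δ=(41.8324−0.0000)/(179.9424−91.2384)=0.4716; B=V−Δ·S=-36.4641
Node (1,1) S=249.9200: V=(p*·216.7764+(1−p*)·41.8324)/1.18=132.8776; Δ=(216.7764−41.8324)/(354.8864−179.9424)=1.0000; B=V−Δ·S=-117.0424
Node (0,0) S=176.0000: V=(p*·132.8776+(1−p*)·23.2965)/1.18=80.7686; Δ=(132.8776−23.2965)/(249.9200−126.7200)=0.8895; B=V−Δ·S=-75.7759
Each (Δ,B) replicates both successor values, so the strategy is self-financing and V0 is arbitrage-free.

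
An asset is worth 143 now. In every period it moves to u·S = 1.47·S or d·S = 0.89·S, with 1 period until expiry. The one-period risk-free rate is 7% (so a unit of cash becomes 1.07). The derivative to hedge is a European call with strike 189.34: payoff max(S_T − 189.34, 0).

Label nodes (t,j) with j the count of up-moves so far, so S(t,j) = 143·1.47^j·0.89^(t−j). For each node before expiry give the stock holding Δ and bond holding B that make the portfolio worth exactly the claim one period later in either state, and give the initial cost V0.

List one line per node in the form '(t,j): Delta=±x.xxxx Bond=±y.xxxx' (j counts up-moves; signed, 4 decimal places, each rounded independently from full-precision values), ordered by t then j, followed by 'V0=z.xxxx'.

Under the risk-neutral measure, an up-move has probability p* = (R−d)/(u−d) = 0.3103 and values discount at R = 1.07.
Payoff layer (t=1): V(1,0)=0.0000, V(1,1)=20.8700
  t=0,j=0: stock 143.0000 → up 210.2100 (V=20.8700), down 127.2700 (V=0.0000). Price 6.0532; hedge Δ=0.2516, bond B=-29.9296.
Check: Δ(0,0)·S0 + B(0,0) = 6.0532 = V0.

(0,0): Delta=0.2516 Bond=-29.9296
V0=6.0532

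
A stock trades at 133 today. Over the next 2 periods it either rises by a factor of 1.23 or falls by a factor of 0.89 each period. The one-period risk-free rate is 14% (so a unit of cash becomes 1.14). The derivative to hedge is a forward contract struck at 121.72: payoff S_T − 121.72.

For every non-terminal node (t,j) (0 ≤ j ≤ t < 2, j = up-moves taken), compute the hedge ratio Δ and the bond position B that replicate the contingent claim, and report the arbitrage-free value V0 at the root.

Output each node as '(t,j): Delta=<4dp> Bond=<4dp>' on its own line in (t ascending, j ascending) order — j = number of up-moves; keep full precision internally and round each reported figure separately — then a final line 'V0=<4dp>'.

Under the risk-neutral measure, an up-move has probability p* = (R−d)/(u−d) = 0.7353 and values discount at R = 1.14.
At expiry t=2: V(2,0)=-16.3707, V(2,1)=23.8751, V(2,2)=79.4957
Node (1,0) S=118.3700: V=(p*·23.8751+(1−p*)·-16.3707)/1.14=11.5981; Δ=(23.8751−-16.3707)/(145.5951−105.3493)=1.0000; B=V−Δ·S=-106.7719
Node (1,1) S=163.5900: V=(p*·79.4957+(1−p*)·23.8751)/1.14=56.8181; Δ=(79.4957−23.8751)/(201.2157−145.5951)=1.0000; B=V−Δ·S=-106.7719
Node (0,0) S=133.0000: V=(p*·56.8181+(1−p*)·11.5981)/1.14=39.3404; Δ=(56.8181−11.5981)/(163.5900−118.3700)=1.0000; B=V−Δ·S=-93.6596
Each (Δ,B) replicates both successor values, so the strategy is self-financing and V0 is arbitrage-free.

(0,0): Delta=1.0000 Bond=-93.6596
(1,0): Delta=1.0000 Bond=-106.7719
(1,1): Delta=1.0000 Bond=-106.7719
V0=39.3404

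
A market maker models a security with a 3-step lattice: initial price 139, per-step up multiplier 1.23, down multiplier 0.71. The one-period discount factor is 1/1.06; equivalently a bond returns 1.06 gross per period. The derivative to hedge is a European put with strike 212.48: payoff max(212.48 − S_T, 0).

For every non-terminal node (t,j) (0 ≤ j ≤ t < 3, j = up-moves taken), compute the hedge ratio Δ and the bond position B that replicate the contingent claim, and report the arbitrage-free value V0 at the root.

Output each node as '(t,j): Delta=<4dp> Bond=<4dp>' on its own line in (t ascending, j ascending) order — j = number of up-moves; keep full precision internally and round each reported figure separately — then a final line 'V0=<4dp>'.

(0,0): Delta=-0.7424 Bond=154.4181
(1,0): Delta=-1.0000 Bond=189.1064
(1,1): Delta=-0.6702 Bond=151.3347
(2,0): Delta=-1.0000 Bond=200.4528
(2,1): Delta=-1.0000 Bond=200.4528
(2,2): Delta=-0.5777 Bond=140.9678
V0=51.2255

No-arbitrage ⇒ martingale measure with p* = (R−d)/(u−d) = 0.6731.
Terminal values V(3,·): V(3,0)=162.7304, V(3,1)=126.2940, V(3,2)=63.1719, V(3,3)=0.0000
  t=2,j=0: stock 70.0699 → up 86.1860 (V=126.2940), down 49.7496 (V=162.7304). Price 130.3829; hedge Δ=-1.0000, bond B=200.4528.
  t=2,j=1: stock 121.3887 → up 149.3081 (V=63.1719), down 86.1860 (V=126.2940). Price 79.0641; hedge Δ=-1.0000, bond B=200.4528.
  t=2,j=2: stock 210.2931 → up 258.6605 (V=0.0000), down 149.3081 (V=63.1719). Price 19.4834; hedge Δ=-0.5777, bond B=140.9678.
  t=1,j=0: stock 98.6900 → up 121.3887 (V=79.0641), down 70.0699 (V=130.3829). Price 90.4164; hedge Δ=-1.0000, bond B=189.1064.
  t=1,j=1: stock 170.9700 → up 210.2931 (V=19.4834), down 121.3887 (V=79.0641). Price 36.7563; hedge Δ=-0.6702, bond B=151.3347.
  t=0,j=0: stock 139.0000 → up 170.9700 (V=36.7563), down 98.6900 (V=90.4164). Price 51.2255; hedge Δ=-0.7424, bond B=154.4181.
The time-0 hedge costs 51.2255, which is the no-arbitrage price.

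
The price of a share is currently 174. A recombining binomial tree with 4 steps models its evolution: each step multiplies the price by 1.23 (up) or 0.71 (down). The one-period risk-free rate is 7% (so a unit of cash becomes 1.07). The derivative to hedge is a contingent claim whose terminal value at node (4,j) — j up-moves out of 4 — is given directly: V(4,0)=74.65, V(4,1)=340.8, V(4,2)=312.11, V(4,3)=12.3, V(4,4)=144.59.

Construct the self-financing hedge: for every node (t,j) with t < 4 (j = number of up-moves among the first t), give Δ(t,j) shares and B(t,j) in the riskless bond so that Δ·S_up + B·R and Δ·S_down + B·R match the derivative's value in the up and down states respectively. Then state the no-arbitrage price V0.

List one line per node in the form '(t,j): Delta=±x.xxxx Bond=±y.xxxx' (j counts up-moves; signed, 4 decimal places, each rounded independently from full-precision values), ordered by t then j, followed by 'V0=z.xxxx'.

(0,0): Delta=-0.7816 Bond=251.4822
(1,0): Delta=-1.7773 Bond=392.0975
(1,1): Delta=-0.5262 Bond=214.4142
(2,0): Delta=1.2710 Bond=152.1643
(2,1): Delta=-2.5594 Bond=538.3799
(2,2): Delta=-0.0045 Bond=92.1090
(3,0): Delta=8.2186 Bond=-269.8571
(3,1): Delta=-0.5114 Bond=355.1148
(3,2): Delta=-3.0848 Bond=674.2673
(3,3): Delta=0.7857 Bond=-157.3147
V0=115.4828

Since d<R<u, set p* = (R−d)/(u−d) = 0.6923; price each node as the discounted p*-expectation of its children.
Terminal payoffs: V(4,0)=74.6500, V(4,1)=340.8000, V(4,2)=312.1100, V(4,3)=12.3000, V(4,4)=144.5900
  t=3,j=0: stock 62.2765 → up 76.6001 (V=340.8000), down 44.2163 (V=74.6500). Price 241.9698; hedge Δ=8.2186, bond B=-269.8571.
  t=3,j=1: stock 107.8875 → up 132.7016 (V=312.1100), down 76.6001 (V=340.8000). Price 299.9418; hedge Δ=-0.5114, bond B=355.1148.
  t=3,j=2: stock 186.9037 → up 229.8915 (V=12.3000), down 132.7016 (V=312.1100). Price 97.7096; hedge Δ=-3.0848, bond B=674.2673.
  t=3,j=3: stock 323.7909 → up 398.2628 (V=144.5900), down 229.8915 (V=12.3000). Price 97.0891; hedge Δ=0.7857, bond B=-157.3147.
  t=2,j=0: stock 87.7134 → up 107.8875 (V=299.9418), down 62.2765 (V=241.9698). Price 263.6488; hedge Δ=1.2710, bond B=152.1643.
  t=2,j=1: stock 151.9542 → up 186.9037 (V=97.7096), down 107.8875 (V=299.9418). Price 149.4718; hedge Δ=-2.5594, bond B=538.3799.
  t=2,j=2: stock 263.2446 → up 323.7909 (V=97.0891), down 186.9037 (V=97.7096). Price 90.9159; hedge Δ=-0.0045, bond B=92.1090.
  t=1,j=0: stock 123.5400 → up 151.9542 (V=149.4718), down 87.7134 (V=263.6488). Price 172.5264; hedge Δ=-1.7773, bond B=392.0975.
  t=1,j=1: stock 214.0200 → up 263.2446 (V=90.9159), down 151.9542 (V=149.4718). Price 101.8067; hedge Δ=-0.5262, bond B=214.4142.
  t=0,j=0: stock 174.0000 → up 214.0200 (V=101.8067), down 123.5400 (V=172.5264). Price 115.4828; hedge Δ=-0.7816, bond B=251.4822.
Root portfolio cost Δ·174+B reproduces V0=115.4828.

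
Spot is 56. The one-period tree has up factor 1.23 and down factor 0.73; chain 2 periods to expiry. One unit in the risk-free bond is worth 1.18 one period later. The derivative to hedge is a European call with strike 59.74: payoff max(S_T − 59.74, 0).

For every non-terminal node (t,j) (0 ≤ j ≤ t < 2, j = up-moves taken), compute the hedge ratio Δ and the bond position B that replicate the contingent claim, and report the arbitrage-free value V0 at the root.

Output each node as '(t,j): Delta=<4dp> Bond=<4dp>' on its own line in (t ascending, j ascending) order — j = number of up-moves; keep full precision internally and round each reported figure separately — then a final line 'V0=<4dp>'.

No-arbitrage ⇒ martingale measure with p* = (R−d)/(u−d) = 0.9000.
Payoff layer (t=2): V(2,0)=0.0000, V(2,1)=0.0000, V(2,2)=24.9824
(1,0): S=40.8800. Δ = (V_up−V_dn)/(S_up−S_dn) = (0.0000−0.0000)/(50.2824−29.8424) = 0.0000. V = [p*·0.0000 + (1−p*)·0.0000]/1.18 = 0.0000. B = V − Δ·S = 0.0000.
(1,1): S=68.8800. Δ = (V_up−V_dn)/(S_up−S_dn) = (24.9824−0.0000)/(84.7224−50.2824) = 0.7254. V = [p*·24.9824 + (1−p*)·0.0000]/1.18 = 19.0544. B = V − Δ·S = -30.9104.
(0,0): S=56.0000. Δ = (V_up−V_dn)/(S_up−S_dn) = (19.0544−0.0000)/(68.8800−40.8800) = 0.6805. V = [p*·19.0544 + (1−p*)·0.0000]/1.18 = 14.5330. B = V − Δ·S = -23.5757.
Each (Δ,B) replicates both successor values, so the strategy is self-financing and V0 is arbitrage-free.

(0,0): Delta=0.6805 Bond=-23.5757
(1,0): Delta=0.0000 Bond=0.0000
(1,1): Delta=0.7254 Bond=-30.9104
V0=14.5330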